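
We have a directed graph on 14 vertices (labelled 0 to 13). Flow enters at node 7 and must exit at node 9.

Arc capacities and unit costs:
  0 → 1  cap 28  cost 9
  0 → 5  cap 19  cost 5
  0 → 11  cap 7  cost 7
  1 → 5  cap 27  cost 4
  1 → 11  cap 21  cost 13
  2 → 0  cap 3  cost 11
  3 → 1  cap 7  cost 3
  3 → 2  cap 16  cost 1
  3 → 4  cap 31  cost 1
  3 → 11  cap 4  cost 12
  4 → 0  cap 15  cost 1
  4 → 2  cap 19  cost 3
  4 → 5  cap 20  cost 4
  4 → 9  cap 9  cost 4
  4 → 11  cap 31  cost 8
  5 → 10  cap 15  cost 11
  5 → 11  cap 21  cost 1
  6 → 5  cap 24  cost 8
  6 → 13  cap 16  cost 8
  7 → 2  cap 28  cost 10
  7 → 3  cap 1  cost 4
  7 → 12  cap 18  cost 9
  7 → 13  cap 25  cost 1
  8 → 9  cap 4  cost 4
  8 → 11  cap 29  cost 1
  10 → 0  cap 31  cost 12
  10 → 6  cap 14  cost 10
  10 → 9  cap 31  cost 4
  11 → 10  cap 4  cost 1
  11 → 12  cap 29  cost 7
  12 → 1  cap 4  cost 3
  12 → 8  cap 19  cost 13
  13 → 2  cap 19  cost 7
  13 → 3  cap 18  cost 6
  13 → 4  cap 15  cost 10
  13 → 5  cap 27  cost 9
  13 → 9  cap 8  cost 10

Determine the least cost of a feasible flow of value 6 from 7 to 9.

shortest-cost path #1: 7→3→4→9 push 1 @ unit cost 9 (adds 9)
shortest-cost path #2: 7→13→9 push 5 @ unit cost 11 (adds 55)
total cost = 64

Minimum cost for 6 units: 64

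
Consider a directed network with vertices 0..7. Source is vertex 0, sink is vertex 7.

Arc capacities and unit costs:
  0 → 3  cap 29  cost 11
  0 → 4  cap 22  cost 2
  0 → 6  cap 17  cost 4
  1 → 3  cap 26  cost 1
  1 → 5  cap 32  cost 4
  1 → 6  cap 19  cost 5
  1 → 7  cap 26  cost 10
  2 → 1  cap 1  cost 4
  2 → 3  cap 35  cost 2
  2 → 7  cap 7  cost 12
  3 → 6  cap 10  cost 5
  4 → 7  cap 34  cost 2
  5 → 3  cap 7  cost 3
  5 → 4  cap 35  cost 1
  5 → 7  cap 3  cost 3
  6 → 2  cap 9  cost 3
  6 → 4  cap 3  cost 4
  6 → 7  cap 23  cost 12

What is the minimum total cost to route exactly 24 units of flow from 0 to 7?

Minimum cost for 24 units: 108

shortest-cost path #1: 0→4→7 push 22 @ unit cost 4 (adds 88)
shortest-cost path #2: 0→6→4→7 push 2 @ unit cost 10 (adds 20)
total cost = 108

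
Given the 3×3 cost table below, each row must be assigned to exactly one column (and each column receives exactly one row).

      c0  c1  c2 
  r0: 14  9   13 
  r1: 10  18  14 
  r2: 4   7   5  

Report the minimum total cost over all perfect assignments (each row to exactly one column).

Minimum assignment cost: 24

optimal assignment: row0→col1 (cost 9), row1→col0 (cost 10), row2→col2 (cost 5)
total = 9 + 10 + 5 = 24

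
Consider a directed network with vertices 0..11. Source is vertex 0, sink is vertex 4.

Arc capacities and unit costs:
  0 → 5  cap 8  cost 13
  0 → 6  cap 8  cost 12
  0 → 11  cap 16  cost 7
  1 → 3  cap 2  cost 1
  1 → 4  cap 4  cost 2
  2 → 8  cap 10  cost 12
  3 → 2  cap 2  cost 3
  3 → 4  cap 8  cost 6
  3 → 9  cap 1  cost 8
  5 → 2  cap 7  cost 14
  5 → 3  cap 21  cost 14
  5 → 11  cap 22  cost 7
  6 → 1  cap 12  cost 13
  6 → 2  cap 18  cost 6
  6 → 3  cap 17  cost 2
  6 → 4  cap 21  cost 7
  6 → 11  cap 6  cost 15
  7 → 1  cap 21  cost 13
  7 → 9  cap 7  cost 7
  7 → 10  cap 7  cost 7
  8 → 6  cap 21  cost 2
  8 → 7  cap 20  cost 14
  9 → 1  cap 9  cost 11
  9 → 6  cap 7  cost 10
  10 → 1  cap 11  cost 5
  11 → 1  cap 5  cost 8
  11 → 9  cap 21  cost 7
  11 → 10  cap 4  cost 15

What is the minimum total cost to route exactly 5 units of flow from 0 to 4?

shortest-cost path #1: 0→11→1→4 push 4 @ unit cost 17 (adds 68)
shortest-cost path #2: 0→6→4 push 1 @ unit cost 19 (adds 19)
total cost = 87

Minimum cost for 5 units: 87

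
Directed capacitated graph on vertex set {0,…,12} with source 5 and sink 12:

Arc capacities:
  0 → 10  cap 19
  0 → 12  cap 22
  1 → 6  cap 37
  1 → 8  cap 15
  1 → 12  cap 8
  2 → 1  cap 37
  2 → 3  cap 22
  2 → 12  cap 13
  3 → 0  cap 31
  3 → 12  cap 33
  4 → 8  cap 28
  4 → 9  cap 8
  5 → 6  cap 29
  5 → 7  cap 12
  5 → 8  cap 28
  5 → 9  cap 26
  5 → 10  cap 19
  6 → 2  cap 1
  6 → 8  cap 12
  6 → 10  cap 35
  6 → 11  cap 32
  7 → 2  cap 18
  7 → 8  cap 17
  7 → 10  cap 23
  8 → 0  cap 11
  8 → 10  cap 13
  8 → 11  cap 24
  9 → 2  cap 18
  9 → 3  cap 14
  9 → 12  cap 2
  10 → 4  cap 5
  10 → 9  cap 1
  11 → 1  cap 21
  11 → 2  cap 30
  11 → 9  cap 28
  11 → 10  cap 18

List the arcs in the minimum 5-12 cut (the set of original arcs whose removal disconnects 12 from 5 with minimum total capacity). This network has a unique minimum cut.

augment #1: 5→9→12 push 2
augment #2: 5→6→2→12 push 1
augment #3: 5→7→2→12 push 12
augment #4: 5→8→0→12 push 11
augment #5: 5→9→3→12 push 14
augment #6: 5→6→11→1→12 push 8
augment #7: 5→9→2→3→12 push 10
augment #8: 5→6→11→2→3→12 push 9
augment #9: 5→6→11→2→3→0→12 push 3
max flow = 70; residual-reachable set from 5 gives S-side
cut edges (S→T): {(1,12), (2,3), (2,12), (8,0), (9,3), (9,12)} total cap 70

Min-cut arcs: {(1,12), (2,3), (2,12), (8,0), (9,3), (9,12)} (total capacity 70)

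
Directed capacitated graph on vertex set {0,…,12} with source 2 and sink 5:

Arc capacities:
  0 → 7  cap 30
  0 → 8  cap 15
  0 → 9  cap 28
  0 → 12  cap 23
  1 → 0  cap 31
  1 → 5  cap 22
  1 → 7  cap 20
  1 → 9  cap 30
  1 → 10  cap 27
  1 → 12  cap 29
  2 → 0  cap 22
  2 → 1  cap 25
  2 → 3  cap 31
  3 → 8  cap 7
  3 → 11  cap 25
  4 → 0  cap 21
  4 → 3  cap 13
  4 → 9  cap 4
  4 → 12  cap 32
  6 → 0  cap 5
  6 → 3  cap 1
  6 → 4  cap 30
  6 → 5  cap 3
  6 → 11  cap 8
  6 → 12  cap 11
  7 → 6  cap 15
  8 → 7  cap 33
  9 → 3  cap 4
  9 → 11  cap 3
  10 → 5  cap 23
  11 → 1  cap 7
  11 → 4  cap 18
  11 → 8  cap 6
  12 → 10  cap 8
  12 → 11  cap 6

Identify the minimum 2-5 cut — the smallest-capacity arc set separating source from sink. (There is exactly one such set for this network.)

Min-cut arcs: {(2,1), (6,5), (11,1), (12,10)} (total capacity 43)

augment #1: 2→1→5 push 22
augment #2: 2→1→10→5 push 3
augment #3: 2→0→7→6→5 push 3
augment #4: 2→0→12→10→5 push 8
augment #5: 2→3→11→1→10→5 push 7
max flow = 43; residual-reachable set from 2 gives S-side
cut edges (S→T): {(2,1), (6,5), (11,1), (12,10)} total cap 43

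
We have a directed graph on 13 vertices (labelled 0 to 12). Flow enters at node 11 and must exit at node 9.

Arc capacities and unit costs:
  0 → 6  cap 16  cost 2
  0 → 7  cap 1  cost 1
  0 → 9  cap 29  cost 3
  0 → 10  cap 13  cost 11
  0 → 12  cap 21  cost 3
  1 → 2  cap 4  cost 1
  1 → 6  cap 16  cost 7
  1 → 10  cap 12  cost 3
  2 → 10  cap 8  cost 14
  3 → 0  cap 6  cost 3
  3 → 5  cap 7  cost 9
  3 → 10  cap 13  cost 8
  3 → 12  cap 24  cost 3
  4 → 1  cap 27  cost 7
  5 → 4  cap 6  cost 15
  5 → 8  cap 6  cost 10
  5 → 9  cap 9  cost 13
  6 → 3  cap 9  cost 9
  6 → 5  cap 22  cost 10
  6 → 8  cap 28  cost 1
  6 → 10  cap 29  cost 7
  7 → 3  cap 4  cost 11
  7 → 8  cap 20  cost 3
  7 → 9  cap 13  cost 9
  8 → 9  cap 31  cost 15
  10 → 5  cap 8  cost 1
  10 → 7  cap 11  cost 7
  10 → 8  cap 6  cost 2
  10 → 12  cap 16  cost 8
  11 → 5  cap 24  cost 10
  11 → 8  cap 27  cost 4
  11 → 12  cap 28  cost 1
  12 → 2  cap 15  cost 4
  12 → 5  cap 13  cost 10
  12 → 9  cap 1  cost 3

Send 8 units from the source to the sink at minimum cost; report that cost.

Minimum cost for 8 units: 137

shortest-cost path #1: 11→12→9 push 1 @ unit cost 4 (adds 4)
shortest-cost path #2: 11→8→9 push 7 @ unit cost 19 (adds 133)
total cost = 137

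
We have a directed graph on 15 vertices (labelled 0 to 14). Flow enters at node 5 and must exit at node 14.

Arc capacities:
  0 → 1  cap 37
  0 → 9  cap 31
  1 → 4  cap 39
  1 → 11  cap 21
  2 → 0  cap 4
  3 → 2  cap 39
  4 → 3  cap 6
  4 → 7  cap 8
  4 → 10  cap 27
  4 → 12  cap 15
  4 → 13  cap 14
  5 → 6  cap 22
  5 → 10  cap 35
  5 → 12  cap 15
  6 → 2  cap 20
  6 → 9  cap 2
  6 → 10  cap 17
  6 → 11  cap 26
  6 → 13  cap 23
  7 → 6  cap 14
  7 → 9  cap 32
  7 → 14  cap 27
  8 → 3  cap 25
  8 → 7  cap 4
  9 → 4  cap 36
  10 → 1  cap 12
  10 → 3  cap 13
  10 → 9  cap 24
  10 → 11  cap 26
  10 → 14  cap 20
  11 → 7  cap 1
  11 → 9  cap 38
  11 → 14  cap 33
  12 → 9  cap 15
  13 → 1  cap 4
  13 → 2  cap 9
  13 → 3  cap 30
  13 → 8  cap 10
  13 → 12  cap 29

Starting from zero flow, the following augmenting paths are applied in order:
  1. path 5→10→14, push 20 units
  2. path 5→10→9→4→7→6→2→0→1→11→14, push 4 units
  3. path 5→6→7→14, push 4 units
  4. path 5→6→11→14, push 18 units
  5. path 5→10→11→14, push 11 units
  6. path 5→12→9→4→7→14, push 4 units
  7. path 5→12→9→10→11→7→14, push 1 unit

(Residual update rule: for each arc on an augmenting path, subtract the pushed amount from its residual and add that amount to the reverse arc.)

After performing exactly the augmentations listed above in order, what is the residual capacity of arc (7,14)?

after path 1 (5→10→14, push 20): res(7,14)=27
after path 2 (5→10→9→4→7→6→2→0→1→11→14, push 4): res(7,14)=27
after path 3 (5→6→7→14, push 4): res(7,14)=23
after path 4 (5→6→11→14, push 18): res(7,14)=23
after path 5 (5→10→11→14, push 11): res(7,14)=23
after path 6 (5→12→9→4→7→14, push 4): res(7,14)=19
after path 7 (5→12→9→10→11→7→14, push 1): res(7,14)=18

Residual capacity of (7,14): 18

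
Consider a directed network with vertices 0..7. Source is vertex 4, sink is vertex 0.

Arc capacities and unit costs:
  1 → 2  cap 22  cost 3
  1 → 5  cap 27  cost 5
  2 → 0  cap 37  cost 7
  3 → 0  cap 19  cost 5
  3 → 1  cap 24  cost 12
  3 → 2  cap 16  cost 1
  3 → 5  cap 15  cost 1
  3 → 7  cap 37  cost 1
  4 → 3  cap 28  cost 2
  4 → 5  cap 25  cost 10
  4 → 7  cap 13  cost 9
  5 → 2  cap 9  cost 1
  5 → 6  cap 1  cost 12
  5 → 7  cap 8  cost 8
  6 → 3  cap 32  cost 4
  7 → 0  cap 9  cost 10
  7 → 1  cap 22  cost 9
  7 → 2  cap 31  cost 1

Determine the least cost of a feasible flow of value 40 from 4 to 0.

Minimum cost for 40 units: 427

shortest-cost path #1: 4→3→0 push 19 @ unit cost 7 (adds 133)
shortest-cost path #2: 4→3→2→0 push 9 @ unit cost 10 (adds 90)
shortest-cost path #3: 4→7→2→0 push 12 @ unit cost 17 (adds 204)
total cost = 427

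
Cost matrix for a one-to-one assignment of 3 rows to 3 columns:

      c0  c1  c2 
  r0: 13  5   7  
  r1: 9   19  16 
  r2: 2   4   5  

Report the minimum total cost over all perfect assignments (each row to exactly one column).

Minimum assignment cost: 19

optimal assignment: row0→col1 (cost 5), row1→col0 (cost 9), row2→col2 (cost 5)
total = 5 + 9 + 5 = 19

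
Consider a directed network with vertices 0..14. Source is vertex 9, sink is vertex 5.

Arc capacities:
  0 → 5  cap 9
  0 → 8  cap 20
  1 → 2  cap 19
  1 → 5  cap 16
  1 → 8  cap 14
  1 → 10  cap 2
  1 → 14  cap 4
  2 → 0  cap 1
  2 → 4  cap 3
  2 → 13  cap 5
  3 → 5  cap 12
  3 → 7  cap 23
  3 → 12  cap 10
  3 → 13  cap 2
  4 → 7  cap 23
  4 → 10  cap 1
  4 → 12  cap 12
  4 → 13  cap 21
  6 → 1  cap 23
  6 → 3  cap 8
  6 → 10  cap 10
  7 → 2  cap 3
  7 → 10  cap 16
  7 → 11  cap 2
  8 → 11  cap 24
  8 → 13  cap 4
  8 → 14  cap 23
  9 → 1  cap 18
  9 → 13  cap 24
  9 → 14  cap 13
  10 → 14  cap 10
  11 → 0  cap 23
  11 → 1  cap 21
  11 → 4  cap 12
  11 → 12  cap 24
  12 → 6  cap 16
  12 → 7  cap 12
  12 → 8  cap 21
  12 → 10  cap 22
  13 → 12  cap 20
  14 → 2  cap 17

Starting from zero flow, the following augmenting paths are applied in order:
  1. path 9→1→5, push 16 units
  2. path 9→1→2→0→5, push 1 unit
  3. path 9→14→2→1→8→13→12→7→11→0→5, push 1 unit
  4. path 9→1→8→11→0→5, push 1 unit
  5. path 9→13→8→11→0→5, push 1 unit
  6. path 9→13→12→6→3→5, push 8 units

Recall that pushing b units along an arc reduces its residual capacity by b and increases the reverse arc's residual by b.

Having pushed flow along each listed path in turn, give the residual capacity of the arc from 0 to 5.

after path 1 (9→1→5, push 16): res(0,5)=9
after path 2 (9→1→2→0→5, push 1): res(0,5)=8
after path 3 (9→14→2→1→8→13→12→7→11→0→5, push 1): res(0,5)=7
after path 4 (9→1→8→11→0→5, push 1): res(0,5)=6
after path 5 (9→13→8→11→0→5, push 1): res(0,5)=5
after path 6 (9→13→12→6→3→5, push 8): res(0,5)=5

Residual capacity of (0,5): 5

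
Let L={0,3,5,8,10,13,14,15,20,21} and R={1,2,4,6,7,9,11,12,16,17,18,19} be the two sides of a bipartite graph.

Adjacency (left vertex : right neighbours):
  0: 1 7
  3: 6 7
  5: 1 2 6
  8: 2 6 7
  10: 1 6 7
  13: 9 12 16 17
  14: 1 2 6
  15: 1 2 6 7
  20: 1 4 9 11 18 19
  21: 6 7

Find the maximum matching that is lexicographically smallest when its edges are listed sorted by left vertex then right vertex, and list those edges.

Lex-smallest maximum matching: {(0,1), (3,6), (5,2), (8,7), (13,9), (20,4)}

|M| = 6 (so the lex-smallest maximum matching has 6 edges)
process left vertices in ascending order; for each, take the smallest-labelled available neighbour that still permits 6 edges overall, or leave it unmatched if none does
lex-smallest matching: {0-1, 3-6, 5-2, 8-7, 13-9, 20-4}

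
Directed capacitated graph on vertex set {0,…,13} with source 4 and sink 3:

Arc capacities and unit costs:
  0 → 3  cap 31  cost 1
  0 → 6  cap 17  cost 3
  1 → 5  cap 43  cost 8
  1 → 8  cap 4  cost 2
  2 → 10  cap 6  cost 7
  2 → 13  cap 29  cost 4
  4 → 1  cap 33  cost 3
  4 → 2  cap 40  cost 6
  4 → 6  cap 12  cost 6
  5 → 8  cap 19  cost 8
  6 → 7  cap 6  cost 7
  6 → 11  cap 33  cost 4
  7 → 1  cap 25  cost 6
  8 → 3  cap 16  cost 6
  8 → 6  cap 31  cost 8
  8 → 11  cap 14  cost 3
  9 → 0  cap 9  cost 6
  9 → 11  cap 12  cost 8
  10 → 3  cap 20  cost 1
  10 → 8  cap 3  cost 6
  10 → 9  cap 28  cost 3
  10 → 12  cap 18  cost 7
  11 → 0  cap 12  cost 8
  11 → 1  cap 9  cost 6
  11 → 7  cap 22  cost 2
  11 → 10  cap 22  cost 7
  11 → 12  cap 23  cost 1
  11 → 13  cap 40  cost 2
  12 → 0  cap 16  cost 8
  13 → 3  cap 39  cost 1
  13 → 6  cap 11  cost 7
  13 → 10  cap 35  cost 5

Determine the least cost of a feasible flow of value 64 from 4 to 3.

shortest-cost path #1: 4→1→8→3 push 4 @ unit cost 11 (adds 44)
shortest-cost path #2: 4→2→13→3 push 29 @ unit cost 11 (adds 319)
shortest-cost path #3: 4→6→11→13→3 push 10 @ unit cost 13 (adds 130)
shortest-cost path #4: 4→2→10→3 push 6 @ unit cost 14 (adds 84)
shortest-cost path #5: 4→6→11→10→3 push 2 @ unit cost 18 (adds 36)
shortest-cost path #6: 4→1→5→8→3 push 12 @ unit cost 25 (adds 300)
shortest-cost path #7: 4→1→5→8→11→10→3 push 1 @ unit cost 30 (adds 30)
total cost = 943

Minimum cost for 64 units: 943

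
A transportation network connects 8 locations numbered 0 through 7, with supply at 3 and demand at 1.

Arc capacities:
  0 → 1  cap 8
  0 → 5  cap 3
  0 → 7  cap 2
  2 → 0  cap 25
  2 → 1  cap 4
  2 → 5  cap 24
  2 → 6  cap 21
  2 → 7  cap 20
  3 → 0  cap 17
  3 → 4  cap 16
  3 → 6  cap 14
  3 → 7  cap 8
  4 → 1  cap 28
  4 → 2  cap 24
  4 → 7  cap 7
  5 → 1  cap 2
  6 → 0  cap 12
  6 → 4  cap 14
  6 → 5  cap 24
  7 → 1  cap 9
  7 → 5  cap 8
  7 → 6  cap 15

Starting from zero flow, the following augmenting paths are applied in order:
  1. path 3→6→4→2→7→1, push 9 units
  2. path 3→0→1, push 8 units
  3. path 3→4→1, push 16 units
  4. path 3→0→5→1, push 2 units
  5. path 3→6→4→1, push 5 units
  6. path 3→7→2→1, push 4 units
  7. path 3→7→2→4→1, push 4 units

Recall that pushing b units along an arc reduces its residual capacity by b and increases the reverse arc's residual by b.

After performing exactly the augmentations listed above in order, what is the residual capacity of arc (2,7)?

Residual capacity of (2,7): 19

after path 1 (3→6→4→2→7→1, push 9): res(2,7)=11
after path 2 (3→0→1, push 8): res(2,7)=11
after path 3 (3→4→1, push 16): res(2,7)=11
after path 4 (3→0→5→1, push 2): res(2,7)=11
after path 5 (3→6→4→1, push 5): res(2,7)=11
after path 6 (3→7→2→1, push 4): res(2,7)=15
after path 7 (3→7→2→4→1, push 4): res(2,7)=19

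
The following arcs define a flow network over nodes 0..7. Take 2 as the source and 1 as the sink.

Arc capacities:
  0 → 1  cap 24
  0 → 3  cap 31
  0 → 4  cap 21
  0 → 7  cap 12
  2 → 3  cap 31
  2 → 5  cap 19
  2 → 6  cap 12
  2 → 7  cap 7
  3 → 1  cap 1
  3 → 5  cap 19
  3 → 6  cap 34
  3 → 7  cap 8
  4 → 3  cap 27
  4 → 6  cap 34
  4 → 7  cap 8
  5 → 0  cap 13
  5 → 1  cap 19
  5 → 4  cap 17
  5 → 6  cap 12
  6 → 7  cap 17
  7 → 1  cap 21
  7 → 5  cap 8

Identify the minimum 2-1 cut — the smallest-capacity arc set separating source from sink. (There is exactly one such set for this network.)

augment #1: 2→3→1 push 1
augment #2: 2→5→1 push 19
augment #3: 2→7→1 push 7
augment #4: 2→3→7→1 push 8
augment #5: 2→6→7→1 push 6
augment #6: 2→3→5→0→1 push 13
max flow = 54; residual-reachable set from 2 gives S-side
cut edges (S→T): {(3,1), (5,0), (5,1), (7,1)} total cap 54

Min-cut arcs: {(3,1), (5,0), (5,1), (7,1)} (total capacity 54)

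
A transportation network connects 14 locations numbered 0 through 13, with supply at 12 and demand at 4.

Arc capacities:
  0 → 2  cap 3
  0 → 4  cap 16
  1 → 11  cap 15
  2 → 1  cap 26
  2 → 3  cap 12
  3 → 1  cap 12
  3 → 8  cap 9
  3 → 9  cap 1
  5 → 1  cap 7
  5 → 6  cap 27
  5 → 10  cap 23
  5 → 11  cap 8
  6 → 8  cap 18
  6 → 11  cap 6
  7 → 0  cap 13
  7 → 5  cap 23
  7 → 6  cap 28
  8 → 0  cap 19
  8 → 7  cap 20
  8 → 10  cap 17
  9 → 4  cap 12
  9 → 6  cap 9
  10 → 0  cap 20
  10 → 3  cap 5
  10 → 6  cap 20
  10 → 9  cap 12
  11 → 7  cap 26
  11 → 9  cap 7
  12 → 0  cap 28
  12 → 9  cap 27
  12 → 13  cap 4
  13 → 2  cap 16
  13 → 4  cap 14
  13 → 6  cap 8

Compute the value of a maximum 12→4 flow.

Maximum flow value: 32

augment #1: 12→0→4 bottleneck 16, total now 16
augment #2: 12→9→4 bottleneck 12, total now 28
augment #3: 12→13→4 bottleneck 4, total now 32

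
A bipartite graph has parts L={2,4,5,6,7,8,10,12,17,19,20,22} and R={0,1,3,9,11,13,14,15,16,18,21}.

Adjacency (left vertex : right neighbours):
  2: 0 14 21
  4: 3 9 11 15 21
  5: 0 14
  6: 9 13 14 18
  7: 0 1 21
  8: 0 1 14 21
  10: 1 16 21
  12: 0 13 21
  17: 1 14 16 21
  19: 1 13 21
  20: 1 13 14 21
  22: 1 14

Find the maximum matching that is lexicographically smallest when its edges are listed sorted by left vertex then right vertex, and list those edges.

Lex-smallest maximum matching: {(2,0), (4,3), (5,14), (6,9), (7,1), (8,21), (10,16), (12,13)}

|M| = 8 (so the lex-smallest maximum matching has 8 edges)
process left vertices in ascending order; for each, take the smallest-labelled available neighbour that still permits 8 edges overall, or leave it unmatched if none does
lex-smallest matching: {2-0, 4-3, 5-14, 6-9, 7-1, 8-21, 10-16, 12-13}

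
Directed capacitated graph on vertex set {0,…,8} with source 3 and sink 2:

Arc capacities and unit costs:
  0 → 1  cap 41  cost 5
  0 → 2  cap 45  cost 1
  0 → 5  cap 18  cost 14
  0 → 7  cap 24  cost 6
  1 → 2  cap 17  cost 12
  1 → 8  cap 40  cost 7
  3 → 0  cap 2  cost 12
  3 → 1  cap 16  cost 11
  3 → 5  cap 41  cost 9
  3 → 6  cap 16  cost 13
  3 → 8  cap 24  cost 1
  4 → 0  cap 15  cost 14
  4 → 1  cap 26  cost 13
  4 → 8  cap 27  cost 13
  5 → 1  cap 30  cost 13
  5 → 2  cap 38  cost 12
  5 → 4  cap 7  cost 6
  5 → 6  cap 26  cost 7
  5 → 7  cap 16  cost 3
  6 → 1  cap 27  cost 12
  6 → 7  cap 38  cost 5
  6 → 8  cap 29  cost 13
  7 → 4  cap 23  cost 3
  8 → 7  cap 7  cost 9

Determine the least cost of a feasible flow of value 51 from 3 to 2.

shortest-cost path #1: 3→0→2 push 2 @ unit cost 13 (adds 26)
shortest-cost path #2: 3→5→2 push 38 @ unit cost 21 (adds 798)
shortest-cost path #3: 3→1→2 push 11 @ unit cost 23 (adds 253)
total cost = 1077

Minimum cost for 51 units: 1077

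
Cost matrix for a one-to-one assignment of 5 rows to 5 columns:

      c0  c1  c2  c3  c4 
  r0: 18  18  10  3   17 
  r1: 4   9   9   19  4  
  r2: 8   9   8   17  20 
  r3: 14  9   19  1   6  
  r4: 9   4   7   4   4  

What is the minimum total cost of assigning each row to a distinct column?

Minimum assignment cost: 25

optimal assignment: row0→col3 (cost 3), row1→col0 (cost 4), row2→col2 (cost 8), row3→col4 (cost 6), row4→col1 (cost 4)
total = 3 + 4 + 8 + 6 + 4 = 25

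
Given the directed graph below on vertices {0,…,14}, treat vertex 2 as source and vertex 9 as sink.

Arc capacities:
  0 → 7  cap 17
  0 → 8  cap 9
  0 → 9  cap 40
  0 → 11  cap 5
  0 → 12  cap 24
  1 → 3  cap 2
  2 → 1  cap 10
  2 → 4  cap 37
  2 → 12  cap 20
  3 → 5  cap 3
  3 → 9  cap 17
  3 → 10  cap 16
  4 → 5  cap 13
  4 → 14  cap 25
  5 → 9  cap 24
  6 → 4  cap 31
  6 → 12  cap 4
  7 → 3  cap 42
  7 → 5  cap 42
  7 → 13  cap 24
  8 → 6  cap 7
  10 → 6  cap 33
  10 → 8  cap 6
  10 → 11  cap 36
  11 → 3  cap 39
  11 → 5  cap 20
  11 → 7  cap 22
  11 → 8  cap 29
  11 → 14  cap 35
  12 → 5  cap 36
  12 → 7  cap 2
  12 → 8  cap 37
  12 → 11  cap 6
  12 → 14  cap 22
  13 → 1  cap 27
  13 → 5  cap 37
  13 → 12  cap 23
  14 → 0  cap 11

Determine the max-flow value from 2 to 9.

augment #1: 2→1→3→9 bottleneck 2, total now 2
augment #2: 2→4→5→9 bottleneck 13, total now 15
augment #3: 2→12→5→9 bottleneck 11, total now 26
augment #4: 2→4→14→0→9 bottleneck 11, total now 37
augment #5: 2→12→7→3→9 bottleneck 2, total now 39
augment #6: 2→12→11→3→9 bottleneck 6, total now 45

Maximum flow value: 45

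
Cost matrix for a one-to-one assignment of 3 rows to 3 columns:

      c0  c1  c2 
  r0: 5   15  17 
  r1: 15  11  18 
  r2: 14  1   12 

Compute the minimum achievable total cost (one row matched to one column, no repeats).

optimal assignment: row0→col0 (cost 5), row1→col2 (cost 18), row2→col1 (cost 1)
total = 5 + 18 + 1 = 24

Minimum assignment cost: 24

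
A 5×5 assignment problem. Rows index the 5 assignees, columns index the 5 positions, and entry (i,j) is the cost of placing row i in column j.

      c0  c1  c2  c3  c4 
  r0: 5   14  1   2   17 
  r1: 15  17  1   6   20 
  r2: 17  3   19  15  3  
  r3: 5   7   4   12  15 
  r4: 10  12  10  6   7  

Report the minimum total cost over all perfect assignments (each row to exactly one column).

optimal assignment: row0→col3 (cost 2), row1→col2 (cost 1), row2→col1 (cost 3), row3→col0 (cost 5), row4→col4 (cost 7)
total = 2 + 1 + 3 + 5 + 7 = 18

Minimum assignment cost: 18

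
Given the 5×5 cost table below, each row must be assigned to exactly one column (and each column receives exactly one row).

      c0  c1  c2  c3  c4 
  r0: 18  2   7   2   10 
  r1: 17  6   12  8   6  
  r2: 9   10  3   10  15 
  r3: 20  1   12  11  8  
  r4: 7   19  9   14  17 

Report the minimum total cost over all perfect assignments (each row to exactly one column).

Minimum assignment cost: 19

optimal assignment: row0→col3 (cost 2), row1→col4 (cost 6), row2→col2 (cost 3), row3→col1 (cost 1), row4→col0 (cost 7)
total = 2 + 6 + 3 + 1 + 7 = 19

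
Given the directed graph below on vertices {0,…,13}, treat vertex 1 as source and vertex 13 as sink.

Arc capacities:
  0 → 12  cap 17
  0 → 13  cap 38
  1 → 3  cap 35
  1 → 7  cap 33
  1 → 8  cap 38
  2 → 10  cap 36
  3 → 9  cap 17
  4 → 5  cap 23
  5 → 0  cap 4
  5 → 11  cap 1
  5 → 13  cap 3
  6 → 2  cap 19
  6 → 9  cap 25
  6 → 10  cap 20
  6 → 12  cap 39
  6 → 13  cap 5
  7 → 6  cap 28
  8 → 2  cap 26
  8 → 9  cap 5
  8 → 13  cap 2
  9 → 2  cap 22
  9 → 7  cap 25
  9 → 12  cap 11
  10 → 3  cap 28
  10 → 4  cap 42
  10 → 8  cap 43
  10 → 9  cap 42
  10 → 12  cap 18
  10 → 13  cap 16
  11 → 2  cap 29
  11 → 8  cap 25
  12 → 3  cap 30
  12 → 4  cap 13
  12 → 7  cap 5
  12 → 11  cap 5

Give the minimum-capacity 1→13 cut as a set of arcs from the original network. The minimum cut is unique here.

augment #1: 1→8→13 push 2
augment #2: 1→7→6→13 push 5
augment #3: 1→7→6→10→13 push 16
augment #4: 1→3→9→12→4→5→13 push 3
augment #5: 1→3→9→12→4→5→0→13 push 4
max flow = 30; residual-reachable set from 1 gives S-side
cut edges (S→T): {(5,0), (5,13), (6,13), (8,13), (10,13)} total cap 30

Min-cut arcs: {(5,0), (5,13), (6,13), (8,13), (10,13)} (total capacity 30)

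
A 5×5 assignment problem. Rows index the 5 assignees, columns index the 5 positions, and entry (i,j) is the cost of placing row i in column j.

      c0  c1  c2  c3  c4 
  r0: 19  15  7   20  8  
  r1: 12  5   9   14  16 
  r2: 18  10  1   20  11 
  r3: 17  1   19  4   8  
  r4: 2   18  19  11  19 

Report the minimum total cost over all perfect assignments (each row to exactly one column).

optimal assignment: row0→col4 (cost 8), row1→col1 (cost 5), row2→col2 (cost 1), row3→col3 (cost 4), row4→col0 (cost 2)
total = 8 + 5 + 1 + 4 + 2 = 20

Minimum assignment cost: 20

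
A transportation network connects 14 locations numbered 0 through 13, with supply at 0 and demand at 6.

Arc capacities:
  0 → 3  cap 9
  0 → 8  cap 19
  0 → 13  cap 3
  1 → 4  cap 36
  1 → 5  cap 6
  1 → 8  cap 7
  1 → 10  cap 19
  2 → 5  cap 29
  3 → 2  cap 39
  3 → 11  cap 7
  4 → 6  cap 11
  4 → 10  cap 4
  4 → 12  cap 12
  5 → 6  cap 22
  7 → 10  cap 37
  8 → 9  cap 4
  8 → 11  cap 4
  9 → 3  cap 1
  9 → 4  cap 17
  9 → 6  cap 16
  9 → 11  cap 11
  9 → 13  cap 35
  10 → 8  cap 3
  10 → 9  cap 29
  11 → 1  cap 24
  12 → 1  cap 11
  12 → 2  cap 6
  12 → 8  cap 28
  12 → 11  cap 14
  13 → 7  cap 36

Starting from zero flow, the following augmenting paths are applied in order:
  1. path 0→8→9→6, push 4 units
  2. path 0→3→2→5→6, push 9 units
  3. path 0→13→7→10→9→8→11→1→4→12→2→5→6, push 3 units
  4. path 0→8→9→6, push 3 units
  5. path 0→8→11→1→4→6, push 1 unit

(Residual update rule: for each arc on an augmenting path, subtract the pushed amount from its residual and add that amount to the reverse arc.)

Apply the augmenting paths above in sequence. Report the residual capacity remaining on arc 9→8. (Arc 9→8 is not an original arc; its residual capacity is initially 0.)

after path 1 (0→8→9→6, push 4): res(9,8)=4
after path 2 (0→3→2→5→6, push 9): res(9,8)=4
after path 3 (0→13→7→10→9→8→11→1→4→12→2→5→6, push 3): res(9,8)=1
after path 4 (0→8→9→6, push 3): res(9,8)=4
after path 5 (0→8→11→1→4→6, push 1): res(9,8)=4

Residual capacity of (9,8): 4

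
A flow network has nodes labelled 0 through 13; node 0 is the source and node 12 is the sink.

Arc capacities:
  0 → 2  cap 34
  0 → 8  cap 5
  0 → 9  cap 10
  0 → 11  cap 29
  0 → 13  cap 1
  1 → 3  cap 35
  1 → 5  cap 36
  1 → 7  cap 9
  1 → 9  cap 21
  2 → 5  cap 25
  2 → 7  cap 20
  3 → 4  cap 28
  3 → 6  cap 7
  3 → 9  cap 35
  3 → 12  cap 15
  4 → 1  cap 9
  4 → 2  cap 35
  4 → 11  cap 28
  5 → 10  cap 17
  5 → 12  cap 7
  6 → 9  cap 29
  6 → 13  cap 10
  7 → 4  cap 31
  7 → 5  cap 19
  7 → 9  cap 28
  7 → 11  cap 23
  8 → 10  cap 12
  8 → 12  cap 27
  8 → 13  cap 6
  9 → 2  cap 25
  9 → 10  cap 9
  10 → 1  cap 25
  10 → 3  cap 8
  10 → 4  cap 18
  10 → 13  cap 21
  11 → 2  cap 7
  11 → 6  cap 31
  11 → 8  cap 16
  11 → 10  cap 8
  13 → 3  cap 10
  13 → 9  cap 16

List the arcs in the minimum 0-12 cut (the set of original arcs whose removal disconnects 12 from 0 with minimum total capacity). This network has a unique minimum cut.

augment #1: 0→8→12 push 5
augment #2: 0→2→5→12 push 7
augment #3: 0→11→8→12 push 16
augment #4: 0→13→3→12 push 1
augment #5: 0→9→10→3→12 push 8
augment #6: 0→9→10→1→3→12 push 1
augment #7: 0→11→6→13→3→12 push 5
max flow = 43; residual-reachable set from 0 gives S-side
cut edges (S→T): {(0,8), (3,12), (5,12), (11,8)} total cap 43

Min-cut arcs: {(0,8), (3,12), (5,12), (11,8)} (total capacity 43)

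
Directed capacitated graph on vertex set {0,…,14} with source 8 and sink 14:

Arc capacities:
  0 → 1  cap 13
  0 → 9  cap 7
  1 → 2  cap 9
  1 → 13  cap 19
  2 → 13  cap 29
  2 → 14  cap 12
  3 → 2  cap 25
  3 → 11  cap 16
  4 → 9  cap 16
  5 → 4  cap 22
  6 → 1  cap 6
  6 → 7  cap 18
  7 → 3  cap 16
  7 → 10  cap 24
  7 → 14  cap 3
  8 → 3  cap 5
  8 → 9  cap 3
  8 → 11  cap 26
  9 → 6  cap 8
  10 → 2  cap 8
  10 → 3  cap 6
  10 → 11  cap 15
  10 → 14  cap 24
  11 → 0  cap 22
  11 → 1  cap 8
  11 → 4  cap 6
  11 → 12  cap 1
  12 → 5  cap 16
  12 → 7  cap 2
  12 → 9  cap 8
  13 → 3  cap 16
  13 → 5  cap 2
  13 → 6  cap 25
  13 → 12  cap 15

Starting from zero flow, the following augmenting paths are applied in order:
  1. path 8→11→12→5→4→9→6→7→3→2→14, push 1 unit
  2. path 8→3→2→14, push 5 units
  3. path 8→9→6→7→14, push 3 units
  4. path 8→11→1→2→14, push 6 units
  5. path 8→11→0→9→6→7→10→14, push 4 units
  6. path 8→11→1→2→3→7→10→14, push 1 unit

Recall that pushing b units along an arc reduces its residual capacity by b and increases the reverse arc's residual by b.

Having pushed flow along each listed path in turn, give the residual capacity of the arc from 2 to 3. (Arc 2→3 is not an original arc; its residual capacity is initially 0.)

Residual capacity of (2,3): 5

after path 1 (8→11→12→5→4→9→6→7→3→2→14, push 1): res(2,3)=1
after path 2 (8→3→2→14, push 5): res(2,3)=6
after path 3 (8→9→6→7→14, push 3): res(2,3)=6
after path 4 (8→11→1→2→14, push 6): res(2,3)=6
after path 5 (8→11→0→9→6→7→10→14, push 4): res(2,3)=6
after path 6 (8→11→1→2→3→7→10→14, push 1): res(2,3)=5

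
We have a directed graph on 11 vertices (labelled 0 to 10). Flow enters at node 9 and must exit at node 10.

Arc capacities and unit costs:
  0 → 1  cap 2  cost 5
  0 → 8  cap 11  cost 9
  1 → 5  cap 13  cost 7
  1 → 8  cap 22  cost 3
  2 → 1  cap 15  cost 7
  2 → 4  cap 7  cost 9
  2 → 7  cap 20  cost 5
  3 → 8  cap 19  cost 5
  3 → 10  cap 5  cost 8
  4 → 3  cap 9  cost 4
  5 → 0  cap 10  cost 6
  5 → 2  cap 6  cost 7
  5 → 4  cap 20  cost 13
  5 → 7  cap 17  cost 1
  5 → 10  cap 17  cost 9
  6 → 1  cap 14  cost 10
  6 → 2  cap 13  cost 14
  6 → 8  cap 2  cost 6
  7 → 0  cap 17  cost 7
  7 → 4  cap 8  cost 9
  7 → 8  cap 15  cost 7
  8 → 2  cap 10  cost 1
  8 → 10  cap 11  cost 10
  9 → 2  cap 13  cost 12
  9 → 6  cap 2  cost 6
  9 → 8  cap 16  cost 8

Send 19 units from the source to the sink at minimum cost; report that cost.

Minimum cost for 19 units: 447

shortest-cost path #1: 9→8→10 push 11 @ unit cost 18 (adds 198)
shortest-cost path #2: 9→8→2→4→3→10 push 5 @ unit cost 30 (adds 150)
shortest-cost path #3: 9→6→1→5→10 push 2 @ unit cost 32 (adds 64)
shortest-cost path #4: 9→2→1→5→10 push 1 @ unit cost 35 (adds 35)
total cost = 447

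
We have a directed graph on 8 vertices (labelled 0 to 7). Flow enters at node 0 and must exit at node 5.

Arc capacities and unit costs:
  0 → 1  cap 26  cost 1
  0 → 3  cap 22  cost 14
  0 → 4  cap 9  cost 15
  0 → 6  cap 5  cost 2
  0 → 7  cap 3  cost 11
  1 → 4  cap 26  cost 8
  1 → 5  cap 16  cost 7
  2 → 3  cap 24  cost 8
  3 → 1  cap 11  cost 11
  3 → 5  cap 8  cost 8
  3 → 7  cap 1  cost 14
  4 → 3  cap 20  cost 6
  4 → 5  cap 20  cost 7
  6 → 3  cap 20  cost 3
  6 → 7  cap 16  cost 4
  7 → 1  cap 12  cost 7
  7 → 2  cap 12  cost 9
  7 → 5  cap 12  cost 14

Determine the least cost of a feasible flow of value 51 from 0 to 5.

Minimum cost for 51 units: 837

shortest-cost path #1: 0→1→5 push 16 @ unit cost 8 (adds 128)
shortest-cost path #2: 0→6→3→5 push 5 @ unit cost 13 (adds 65)
shortest-cost path #3: 0→1→4→5 push 10 @ unit cost 16 (adds 160)
shortest-cost path #4: 0→3→5 push 3 @ unit cost 22 (adds 66)
shortest-cost path #5: 0→4→5 push 9 @ unit cost 22 (adds 198)
shortest-cost path #6: 0→7→5 push 3 @ unit cost 25 (adds 75)
shortest-cost path #7: 0→3→6→7→5 push 5 @ unit cost 29 (adds 145)
total cost = 837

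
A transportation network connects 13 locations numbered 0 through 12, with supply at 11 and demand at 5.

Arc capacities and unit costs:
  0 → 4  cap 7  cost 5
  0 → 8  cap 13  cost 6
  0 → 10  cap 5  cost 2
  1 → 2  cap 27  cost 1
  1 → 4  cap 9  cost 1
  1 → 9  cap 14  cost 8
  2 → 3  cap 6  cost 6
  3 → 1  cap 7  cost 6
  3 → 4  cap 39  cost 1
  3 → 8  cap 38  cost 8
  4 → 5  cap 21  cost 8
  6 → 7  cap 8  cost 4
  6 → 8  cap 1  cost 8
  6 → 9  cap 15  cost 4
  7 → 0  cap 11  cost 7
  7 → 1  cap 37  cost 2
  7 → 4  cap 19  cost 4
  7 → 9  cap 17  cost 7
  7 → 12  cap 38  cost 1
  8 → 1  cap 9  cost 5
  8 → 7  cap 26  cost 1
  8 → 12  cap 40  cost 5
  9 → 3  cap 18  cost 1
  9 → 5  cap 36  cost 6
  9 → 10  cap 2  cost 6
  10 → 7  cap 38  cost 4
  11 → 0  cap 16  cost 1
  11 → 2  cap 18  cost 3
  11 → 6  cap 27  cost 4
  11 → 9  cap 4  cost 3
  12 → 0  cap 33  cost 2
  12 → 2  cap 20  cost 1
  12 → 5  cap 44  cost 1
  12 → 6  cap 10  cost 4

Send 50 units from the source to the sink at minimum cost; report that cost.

shortest-cost path #1: 11→9→5 push 4 @ unit cost 9 (adds 36)
shortest-cost path #2: 11→0→10→7→12→5 push 5 @ unit cost 9 (adds 45)
shortest-cost path #3: 11→6→7→12→5 push 8 @ unit cost 10 (adds 80)
shortest-cost path #4: 11→0→8→7→12→5 push 11 @ unit cost 10 (adds 110)
shortest-cost path #5: 11→6→9→5 push 15 @ unit cost 14 (adds 210)
shortest-cost path #6: 11→6→8→7→12→5 push 1 @ unit cost 15 (adds 15)
shortest-cost path #7: 11→2→3→4→5 push 6 @ unit cost 18 (adds 108)
total cost = 604

Minimum cost for 50 units: 604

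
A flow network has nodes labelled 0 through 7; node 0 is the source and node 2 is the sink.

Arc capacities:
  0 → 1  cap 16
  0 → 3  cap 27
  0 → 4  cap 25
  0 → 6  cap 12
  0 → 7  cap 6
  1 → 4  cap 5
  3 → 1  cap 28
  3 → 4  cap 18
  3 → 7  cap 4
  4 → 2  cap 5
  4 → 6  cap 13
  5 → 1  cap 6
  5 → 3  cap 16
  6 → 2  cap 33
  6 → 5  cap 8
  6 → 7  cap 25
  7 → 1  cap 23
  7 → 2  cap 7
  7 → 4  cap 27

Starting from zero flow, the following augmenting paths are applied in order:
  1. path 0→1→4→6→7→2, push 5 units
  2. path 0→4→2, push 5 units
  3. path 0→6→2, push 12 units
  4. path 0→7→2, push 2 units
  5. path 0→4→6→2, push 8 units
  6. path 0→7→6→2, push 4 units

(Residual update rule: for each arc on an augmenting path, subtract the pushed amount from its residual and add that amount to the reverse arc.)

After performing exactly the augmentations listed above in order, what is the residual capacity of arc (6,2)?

after path 1 (0→1→4→6→7→2, push 5): res(6,2)=33
after path 2 (0→4→2, push 5): res(6,2)=33
after path 3 (0→6→2, push 12): res(6,2)=21
after path 4 (0→7→2, push 2): res(6,2)=21
after path 5 (0→4→6→2, push 8): res(6,2)=13
after path 6 (0→7→6→2, push 4): res(6,2)=9

Residual capacity of (6,2): 9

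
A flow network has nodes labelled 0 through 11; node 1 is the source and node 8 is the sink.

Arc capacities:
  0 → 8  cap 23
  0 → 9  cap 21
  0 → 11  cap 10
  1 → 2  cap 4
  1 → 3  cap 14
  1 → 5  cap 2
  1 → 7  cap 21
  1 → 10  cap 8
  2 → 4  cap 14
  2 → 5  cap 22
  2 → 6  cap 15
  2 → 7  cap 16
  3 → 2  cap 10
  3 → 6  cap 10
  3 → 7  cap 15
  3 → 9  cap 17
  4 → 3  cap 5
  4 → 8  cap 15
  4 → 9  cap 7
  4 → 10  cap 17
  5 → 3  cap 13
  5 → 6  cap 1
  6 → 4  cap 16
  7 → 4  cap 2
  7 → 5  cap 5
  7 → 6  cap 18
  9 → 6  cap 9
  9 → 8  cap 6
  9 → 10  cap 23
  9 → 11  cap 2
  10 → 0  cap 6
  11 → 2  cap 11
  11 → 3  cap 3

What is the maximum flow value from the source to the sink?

augment #1: 1→2→4→8 bottleneck 4, total now 4
augment #2: 1→3→9→8 bottleneck 6, total now 10
augment #3: 1→7→4→8 bottleneck 2, total now 12
augment #4: 1→10→0→8 bottleneck 6, total now 18
augment #5: 1→3→2→4→8 bottleneck 8, total now 26
augment #6: 1→5→6→4→8 bottleneck 1, total now 27

Maximum flow value: 27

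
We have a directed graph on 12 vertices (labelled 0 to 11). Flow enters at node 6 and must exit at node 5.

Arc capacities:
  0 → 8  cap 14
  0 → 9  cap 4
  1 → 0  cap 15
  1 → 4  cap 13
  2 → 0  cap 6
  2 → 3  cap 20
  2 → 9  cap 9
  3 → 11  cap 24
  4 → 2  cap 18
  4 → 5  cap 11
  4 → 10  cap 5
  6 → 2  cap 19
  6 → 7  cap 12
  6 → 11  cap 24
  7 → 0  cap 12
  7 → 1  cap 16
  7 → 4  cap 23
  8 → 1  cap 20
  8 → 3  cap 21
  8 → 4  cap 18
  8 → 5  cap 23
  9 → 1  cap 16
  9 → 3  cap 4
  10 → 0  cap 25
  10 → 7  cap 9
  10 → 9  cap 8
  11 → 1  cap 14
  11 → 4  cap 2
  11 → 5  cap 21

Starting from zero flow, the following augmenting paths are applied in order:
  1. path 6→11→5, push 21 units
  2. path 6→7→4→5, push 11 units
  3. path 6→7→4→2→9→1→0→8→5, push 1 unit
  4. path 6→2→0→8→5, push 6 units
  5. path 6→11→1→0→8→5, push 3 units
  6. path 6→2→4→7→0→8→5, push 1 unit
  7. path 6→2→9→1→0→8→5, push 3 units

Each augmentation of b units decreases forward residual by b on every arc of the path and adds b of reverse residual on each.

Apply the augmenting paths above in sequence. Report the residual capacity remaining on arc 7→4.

Residual capacity of (7,4): 12

after path 1 (6→11→5, push 21): res(7,4)=23
after path 2 (6→7→4→5, push 11): res(7,4)=12
after path 3 (6→7→4→2→9→1→0→8→5, push 1): res(7,4)=11
after path 4 (6→2→0→8→5, push 6): res(7,4)=11
after path 5 (6→11→1→0→8→5, push 3): res(7,4)=11
after path 6 (6→2→4→7→0→8→5, push 1): res(7,4)=12
after path 7 (6→2→9→1→0→8→5, push 3): res(7,4)=12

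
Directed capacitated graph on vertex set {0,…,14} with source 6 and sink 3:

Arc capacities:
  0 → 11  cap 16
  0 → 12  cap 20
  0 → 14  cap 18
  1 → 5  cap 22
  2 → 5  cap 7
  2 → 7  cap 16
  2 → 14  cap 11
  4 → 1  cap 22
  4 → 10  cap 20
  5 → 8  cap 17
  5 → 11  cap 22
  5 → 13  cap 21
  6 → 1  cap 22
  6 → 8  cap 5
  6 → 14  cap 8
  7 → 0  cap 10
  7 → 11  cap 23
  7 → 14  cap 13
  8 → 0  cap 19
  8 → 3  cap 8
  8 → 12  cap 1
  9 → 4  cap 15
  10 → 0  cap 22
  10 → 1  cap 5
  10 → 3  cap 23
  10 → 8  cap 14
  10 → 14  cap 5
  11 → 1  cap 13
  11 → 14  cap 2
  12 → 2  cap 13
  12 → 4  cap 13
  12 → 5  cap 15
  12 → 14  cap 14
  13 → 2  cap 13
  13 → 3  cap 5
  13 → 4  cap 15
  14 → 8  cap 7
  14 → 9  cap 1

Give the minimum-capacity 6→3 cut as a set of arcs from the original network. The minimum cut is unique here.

Min-cut arcs: {(4,10), (8,3), (13,3)} (total capacity 33)

augment #1: 6→8→3 push 5
augment #2: 6→14→8→3 push 3
augment #3: 6→1→5→13→3 push 5
augment #4: 6→14→9→4→10→3 push 1
augment #5: 6→1→5→13→4→10→3 push 15
augment #6: 6→14→8→12→4→10→3 push 1
augment #7: 6→14→8→0→12→4→10→3 push 3
max flow = 33; residual-reachable set from 6 gives S-side
cut edges (S→T): {(4,10), (8,3), (13,3)} total cap 33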